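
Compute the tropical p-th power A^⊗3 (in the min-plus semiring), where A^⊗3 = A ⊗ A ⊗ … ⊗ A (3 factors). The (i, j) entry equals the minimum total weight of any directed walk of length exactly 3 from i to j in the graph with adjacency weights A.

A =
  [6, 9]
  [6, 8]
A^⊗3 =
  [18, 21]
  [18, 21]

Each entry (A^⊗3)_ij equals the minimum over all length-3 walks i = v_0 → v_1 → … → v_3 = j of Σ_t A[v_t][v_{t+1}]. For example, for (i, j) = (0, 1) we minimise over 4 possible intermediate vertex sequences; the minimum is 21, attained along the walk 0 → 0 → 0 → 1.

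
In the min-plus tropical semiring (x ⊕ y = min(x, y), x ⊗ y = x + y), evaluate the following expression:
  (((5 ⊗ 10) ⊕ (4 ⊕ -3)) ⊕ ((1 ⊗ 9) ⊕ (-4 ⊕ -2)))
(((5 ⊗ 10) ⊕ (4 ⊕ -3)) ⊕ ((1 ⊗ 9) ⊕ (-4 ⊕ -2))) = -4

Expand innermost to outermost. Recall ⊕ takes the minimum of its arguments and ⊗ takes their sum. Working out the expression (((5 ⊗ 10) ⊕ (4 ⊕ -3)) ⊕ ((1 ⊗ 9) ⊕ (-4 ⊕ -2))) gives -4.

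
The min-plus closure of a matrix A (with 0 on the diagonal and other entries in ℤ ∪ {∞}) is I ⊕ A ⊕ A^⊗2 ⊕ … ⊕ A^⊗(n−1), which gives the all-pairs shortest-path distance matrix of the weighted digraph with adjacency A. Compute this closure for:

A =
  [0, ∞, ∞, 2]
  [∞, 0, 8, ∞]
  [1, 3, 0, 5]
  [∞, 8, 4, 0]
Closure =
  [0, 9, 6, 2]
  [9, 0, 8, 11]
  [1, 3, 0, 3]
  [5, 7, 4, 0]

This is the Floyd-Warshall all-pairs shortest-path computation. For each intermediate vertex k = 0, 1, …, 3, update dist[i][j] ← min(dist[i][j], dist[i][k] + dist[k][j]). The final matrix gives, for each (i, j), the minimum total weight of any directed path from i to j (possibly empty when i = j).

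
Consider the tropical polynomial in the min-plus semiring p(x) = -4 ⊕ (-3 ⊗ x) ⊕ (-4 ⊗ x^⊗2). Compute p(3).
p(3) = -4

A tropical monomial a ⊗ x^⊗i evaluates to a + i · x. Evaluating each term at x = 3:
  Term 0 contributes -4 + 0 · 3 = -4
  Term 1 contributes -3 + 1 · 3 = 0
  Term 2 contributes -4 + 2 · 3 = 2
p(3) = ⊕ of these = min[-4, 0, 2] = -4.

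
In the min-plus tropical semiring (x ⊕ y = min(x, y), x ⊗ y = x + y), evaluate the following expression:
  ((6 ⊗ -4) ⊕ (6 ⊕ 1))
((6 ⊗ -4) ⊕ (6 ⊕ 1)) = 1

Expand innermost to outermost. Recall ⊕ takes the minimum of its arguments and ⊗ takes their sum. Working out the expression ((6 ⊗ -4) ⊕ (6 ⊕ 1)) gives 1.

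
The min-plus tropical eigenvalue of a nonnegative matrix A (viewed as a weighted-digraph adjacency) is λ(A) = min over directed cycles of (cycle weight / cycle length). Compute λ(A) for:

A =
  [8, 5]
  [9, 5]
λ(A) = 5

Enumerate directed cycles and compute their means (weight / length). Sample:
  cycle 0 → 0: weight = 8, length = 1, mean = 8/1 ≈ 8.000
  cycle 1 → 1: weight = 5, length = 1, mean = 5/1 ≈ 5.000
  cycle 0 → 1 → 0: weight = 14, length = 2, mean = 14/2 ≈ 7.000
  cycle 1 → 0 → 1: weight = 14, length = 2, mean = 14/2 ≈ 7.000
Minimum mean = 5.000, attained e.g. along the cycle 1 → 1 with weight 5 and length 1. So λ(A) = 5/1 = 5.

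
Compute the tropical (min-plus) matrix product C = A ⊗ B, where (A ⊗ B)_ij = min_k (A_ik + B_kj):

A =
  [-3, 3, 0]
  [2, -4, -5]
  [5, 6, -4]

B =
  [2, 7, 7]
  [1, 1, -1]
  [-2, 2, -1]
A ⊗ B =
  [-2, 2, -1]
  [-7, -3, -6]
  [-6, -2, -5]

Apply the min-plus product entry-by-entry:
  C[0][0] = min over k of (A[0][0] + B[0][0] = -3 + 2 = -1, A[0][1] + B[1][0] = 3 + 1 = 4, A[0][2] + B[2][0] = 0 + -2 = -2) = -2 (attained at k = 2)
  C[0][1] = min over k of (A[0][0] + B[0][1] = -3 + 7 = 4, A[0][1] + B[1][1] = 3 + 1 = 4, A[0][2] + B[2][1] = 0 + 2 = 2) = 2 (attained at k = 2)
  C[0][2] = min over k of (A[0][0] + B[0][2] = -3 + 7 = 4, A[0][1] + B[1][2] = 3 + -1 = 2, A[0][2] + B[2][2] = 0 + -1 = -1) = -1 (attained at k = 2)
  C[1][0] = min over k of (A[1][0] + B[0][0] = 2 + 2 = 4, A[1][1] + B[1][0] = -4 + 1 = -3, A[1][2] + B[2][0] = -5 + -2 = -7) = -7 (attained at k = 2)
  C[1][1] = min over k of (A[1][0] + B[0][1] = 2 + 7 = 9, A[1][1] + B[1][1] = -4 + 1 = -3, A[1][2] + B[2][1] = -5 + 2 = -3) = -3 (attained at k = 1)
  C[1][2] = min over k of (A[1][0] + B[0][2] = 2 + 7 = 9, A[1][1] + B[1][2] = -4 + -1 = -5, A[1][2] + B[2][2] = -5 + -1 = -6) = -6 (attained at k = 2)
  C[2][0] = min over k of (A[2][0] + B[0][0] = 5 + 2 = 7, A[2][1] + B[1][0] = 6 + 1 = 7, A[2][2] + B[2][0] = -4 + -2 = -6) = -6 (attained at k = 2)
  C[2][1] = min over k of (A[2][0] + B[0][1] = 5 + 7 = 12, A[2][1] + B[1][1] = 6 + 1 = 7, A[2][2] + B[2][1] = -4 + 2 = -2) = -2 (attained at k = 2)
  C[2][2] = min over k of (A[2][0] + B[0][2] = 5 + 7 = 12, A[2][1] + B[1][2] = 6 + -1 = 5, A[2][2] + B[2][2] = -4 + -1 = -5) = -5 (attained at k = 2)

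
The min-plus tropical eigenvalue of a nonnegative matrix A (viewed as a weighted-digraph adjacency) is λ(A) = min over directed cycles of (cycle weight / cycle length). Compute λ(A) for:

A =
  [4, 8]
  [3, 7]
λ(A) = 4

Enumerate directed cycles and compute their means (weight / length). Sample:
  cycle 0 → 0: weight = 4, length = 1, mean = 4/1 ≈ 4.000
  cycle 1 → 1: weight = 7, length = 1, mean = 7/1 ≈ 7.000
  cycle 0 → 1 → 0: weight = 11, length = 2, mean = 11/2 ≈ 5.500
  cycle 1 → 0 → 1: weight = 11, length = 2, mean = 11/2 ≈ 5.500
Minimum mean = 4.000, attained e.g. along the cycle 0 → 0 with weight 4 and length 1. So λ(A) = 4/1 = 4.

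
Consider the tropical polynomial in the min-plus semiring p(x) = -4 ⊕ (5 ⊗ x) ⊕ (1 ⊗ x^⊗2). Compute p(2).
p(2) = -4

A tropical monomial a ⊗ x^⊗i evaluates to a + i · x. Evaluating each term at x = 2:
  Term 0 contributes -4 + 0 · 2 = -4
  Term 1 contributes 5 + 1 · 2 = 7
  Term 2 contributes 1 + 2 · 2 = 5
p(2) = ⊕ of these = min[-4, 7, 5] = -4.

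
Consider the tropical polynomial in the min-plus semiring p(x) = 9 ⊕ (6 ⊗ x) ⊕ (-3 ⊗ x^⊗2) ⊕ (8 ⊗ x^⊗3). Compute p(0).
p(0) = -3

A tropical monomial a ⊗ x^⊗i evaluates to a + i · x. Evaluating each term at x = 0:
  Term 0 contributes 9 + 0 · 0 = 9
  Term 1 contributes 6 + 1 · 0 = 6
  Term 2 contributes -3 + 2 · 0 = -3
  Term 3 contributes 8 + 3 · 0 = 8
p(0) = ⊕ of these = min[9, 6, -3, 8] = -3.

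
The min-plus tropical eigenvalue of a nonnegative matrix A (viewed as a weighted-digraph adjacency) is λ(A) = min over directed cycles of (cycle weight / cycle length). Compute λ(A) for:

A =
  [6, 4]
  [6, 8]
λ(A) = 5

Enumerate directed cycles and compute their means (weight / length). Sample:
  cycle 0 → 0: weight = 6, length = 1, mean = 6/1 ≈ 6.000
  cycle 1 → 1: weight = 8, length = 1, mean = 8/1 ≈ 8.000
  cycle 0 → 1 → 0: weight = 10, length = 2, mean = 10/2 ≈ 5.000
  cycle 1 → 0 → 1: weight = 10, length = 2, mean = 10/2 ≈ 5.000
Minimum mean = 5.000, attained e.g. along the cycle 0 → 1 → 0 with weight 10 and length 2. So λ(A) = 10/2 = 5.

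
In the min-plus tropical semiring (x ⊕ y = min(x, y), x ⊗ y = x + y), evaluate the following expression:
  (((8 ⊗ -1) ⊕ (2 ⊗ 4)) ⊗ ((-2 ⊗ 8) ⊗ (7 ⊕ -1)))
(((8 ⊗ -1) ⊕ (2 ⊗ 4)) ⊗ ((-2 ⊗ 8) ⊗ (7 ⊕ -1))) = 11

Expand innermost to outermost. Recall ⊕ takes the minimum of its arguments and ⊗ takes their sum. Working out the expression (((8 ⊗ -1) ⊕ (2 ⊗ 4)) ⊗ ((-2 ⊗ 8) ⊗ (7 ⊕ -1))) gives 11.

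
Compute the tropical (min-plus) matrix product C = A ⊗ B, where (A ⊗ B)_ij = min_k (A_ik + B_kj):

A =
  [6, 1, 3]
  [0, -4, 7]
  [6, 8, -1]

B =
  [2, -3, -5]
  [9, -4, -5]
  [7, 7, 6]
A ⊗ B =
  [8, -3, -4]
  [2, -8, -9]
  [6, 3, 1]

Apply the min-plus product entry-by-entry:
  C[0][0] = min over k of (A[0][0] + B[0][0] = 6 + 2 = 8, A[0][1] + B[1][0] = 1 + 9 = 10, A[0][2] + B[2][0] = 3 + 7 = 10) = 8 (attained at k = 0)
  C[0][1] = min over k of (A[0][0] + B[0][1] = 6 + -3 = 3, A[0][1] + B[1][1] = 1 + -4 = -3, A[0][2] + B[2][1] = 3 + 7 = 10) = -3 (attained at k = 1)
  C[0][2] = min over k of (A[0][0] + B[0][2] = 6 + -5 = 1, A[0][1] + B[1][2] = 1 + -5 = -4, A[0][2] + B[2][2] = 3 + 6 = 9) = -4 (attained at k = 1)
  C[1][0] = min over k of (A[1][0] + B[0][0] = 0 + 2 = 2, A[1][1] + B[1][0] = -4 + 9 = 5, A[1][2] + B[2][0] = 7 + 7 = 14) = 2 (attained at k = 0)
  C[1][1] = min over k of (A[1][0] + B[0][1] = 0 + -3 = -3, A[1][1] + B[1][1] = -4 + -4 = -8, A[1][2] + B[2][1] = 7 + 7 = 14) = -8 (attained at k = 1)
  C[1][2] = min over k of (A[1][0] + B[0][2] = 0 + -5 = -5, A[1][1] + B[1][2] = -4 + -5 = -9, A[1][2] + B[2][2] = 7 + 6 = 13) = -9 (attained at k = 1)
  C[2][0] = min over k of (A[2][0] + B[0][0] = 6 + 2 = 8, A[2][1] + B[1][0] = 8 + 9 = 17, A[2][2] + B[2][0] = -1 + 7 = 6) = 6 (attained at k = 2)
  C[2][1] = min over k of (A[2][0] + B[0][1] = 6 + -3 = 3, A[2][1] + B[1][1] = 8 + -4 = 4, A[2][2] + B[2][1] = -1 + 7 = 6) = 3 (attained at k = 0)
  C[2][2] = min over k of (A[2][0] + B[0][2] = 6 + -5 = 1, A[2][1] + B[1][2] = 8 + -5 = 3, A[2][2] + B[2][2] = -1 + 6 = 5) = 1 (attained at k = 0)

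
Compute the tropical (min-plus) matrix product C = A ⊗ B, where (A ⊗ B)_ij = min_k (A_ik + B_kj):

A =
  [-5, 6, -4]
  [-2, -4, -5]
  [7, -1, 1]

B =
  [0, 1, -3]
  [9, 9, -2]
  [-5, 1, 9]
A ⊗ B =
  [-9, -4, -8]
  [-10, -4, -6]
  [-4, 2, -3]

Apply the min-plus product entry-by-entry:
  C[0][0] = min over k of (A[0][0] + B[0][0] = -5 + 0 = -5, A[0][1] + B[1][0] = 6 + 9 = 15, A[0][2] + B[2][0] = -4 + -5 = -9) = -9 (attained at k = 2)
  C[0][1] = min over k of (A[0][0] + B[0][1] = -5 + 1 = -4, A[0][1] + B[1][1] = 6 + 9 = 15, A[0][2] + B[2][1] = -4 + 1 = -3) = -4 (attained at k = 0)
  C[0][2] = min over k of (A[0][0] + B[0][2] = -5 + -3 = -8, A[0][1] + B[1][2] = 6 + -2 = 4, A[0][2] + B[2][2] = -4 + 9 = 5) = -8 (attained at k = 0)
  C[1][0] = min over k of (A[1][0] + B[0][0] = -2 + 0 = -2, A[1][1] + B[1][0] = -4 + 9 = 5, A[1][2] + B[2][0] = -5 + -5 = -10) = -10 (attained at k = 2)
  C[1][1] = min over k of (A[1][0] + B[0][1] = -2 + 1 = -1, A[1][1] + B[1][1] = -4 + 9 = 5, A[1][2] + B[2][1] = -5 + 1 = -4) = -4 (attained at k = 2)
  C[1][2] = min over k of (A[1][0] + B[0][2] = -2 + -3 = -5, A[1][1] + B[1][2] = -4 + -2 = -6, A[1][2] + B[2][2] = -5 + 9 = 4) = -6 (attained at k = 1)
  C[2][0] = min over k of (A[2][0] + B[0][0] = 7 + 0 = 7, A[2][1] + B[1][0] = -1 + 9 = 8, A[2][2] + B[2][0] = 1 + -5 = -4) = -4 (attained at k = 2)
  C[2][1] = min over k of (A[2][0] + B[0][1] = 7 + 1 = 8, A[2][1] + B[1][1] = -1 + 9 = 8, A[2][2] + B[2][1] = 1 + 1 = 2) = 2 (attained at k = 2)
  C[2][2] = min over k of (A[2][0] + B[0][2] = 7 + -3 = 4, A[2][1] + B[1][2] = -1 + -2 = -3, A[2][2] + B[2][2] = 1 + 9 = 10) = -3 (attained at k = 1)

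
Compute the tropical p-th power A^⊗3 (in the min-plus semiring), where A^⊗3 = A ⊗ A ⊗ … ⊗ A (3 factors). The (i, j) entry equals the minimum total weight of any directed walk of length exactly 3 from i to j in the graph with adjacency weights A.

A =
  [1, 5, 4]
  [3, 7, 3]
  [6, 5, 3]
A^⊗3 =
  [3, 7, 6]
  [5, 9, 8]
  [8, 11, 9]

Each entry (A^⊗3)_ij equals the minimum over all length-3 walks i = v_0 → v_1 → … → v_3 = j of Σ_t A[v_t][v_{t+1}]. For example, for (i, j) = (0, 2) we minimise over 9 possible intermediate vertex sequences; the minimum is 6, attained along the walk 0 → 0 → 0 → 2.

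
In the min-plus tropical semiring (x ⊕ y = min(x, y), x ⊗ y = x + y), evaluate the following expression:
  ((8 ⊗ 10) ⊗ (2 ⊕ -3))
((8 ⊗ 10) ⊗ (2 ⊕ -3)) = 15

Expand innermost to outermost. Recall ⊕ takes the minimum of its arguments and ⊗ takes their sum. Working out the expression ((8 ⊗ 10) ⊗ (2 ⊕ -3)) gives 15.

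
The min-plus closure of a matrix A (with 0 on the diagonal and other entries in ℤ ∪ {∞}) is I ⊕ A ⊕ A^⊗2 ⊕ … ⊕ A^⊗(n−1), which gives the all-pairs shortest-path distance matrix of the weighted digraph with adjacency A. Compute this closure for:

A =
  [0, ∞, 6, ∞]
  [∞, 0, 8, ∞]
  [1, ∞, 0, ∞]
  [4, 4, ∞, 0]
Closure =
  [0, ∞, 6, ∞]
  [9, 0, 8, ∞]
  [1, ∞, 0, ∞]
  [4, 4, 10, 0]

This is the Floyd-Warshall all-pairs shortest-path computation. For each intermediate vertex k = 0, 1, …, 3, update dist[i][j] ← min(dist[i][j], dist[i][k] + dist[k][j]). The final matrix gives, for each (i, j), the minimum total weight of any directed path from i to j (possibly empty when i = j).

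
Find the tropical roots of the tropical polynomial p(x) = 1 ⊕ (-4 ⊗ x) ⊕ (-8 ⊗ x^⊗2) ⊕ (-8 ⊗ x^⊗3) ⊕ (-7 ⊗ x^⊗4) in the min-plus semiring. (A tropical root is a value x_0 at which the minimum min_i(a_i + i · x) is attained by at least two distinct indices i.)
Roots: {-1, 0, 4, 5}

Each tropical root is a break point of the lower envelope of the lines y = a_i + i · x (there are 5 lines, with slopes 0, 1, ..., 4). Only the lines that attain the minimum somewhere contribute to roots; other lines are dominated. Here the surviving (envelope) indices are i = 4, i = 3, i = 2, i = 1, i = 0.
Intersections between consecutive envelope lines give the roots: for adjacent envelope indices i < j the intersection is x = (a_i − a_j) / (j − i). Reading off the sorted break points: {-1, 0, 4, 5}.
Verification: at each break x_0, at least two indices attain the minimum of min_i(a_i + i · x_0).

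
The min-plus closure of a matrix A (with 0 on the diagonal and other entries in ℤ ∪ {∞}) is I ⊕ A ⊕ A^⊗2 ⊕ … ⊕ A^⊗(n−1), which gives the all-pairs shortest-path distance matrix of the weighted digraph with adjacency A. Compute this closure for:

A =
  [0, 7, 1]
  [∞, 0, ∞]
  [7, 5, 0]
Closure =
  [0, 6, 1]
  [∞, 0, ∞]
  [7, 5, 0]

This is the Floyd-Warshall all-pairs shortest-path computation. For each intermediate vertex k = 0, 1, …, 2, update dist[i][j] ← min(dist[i][j], dist[i][k] + dist[k][j]). The final matrix gives, for each (i, j), the minimum total weight of any directed path from i to j (possibly empty when i = j).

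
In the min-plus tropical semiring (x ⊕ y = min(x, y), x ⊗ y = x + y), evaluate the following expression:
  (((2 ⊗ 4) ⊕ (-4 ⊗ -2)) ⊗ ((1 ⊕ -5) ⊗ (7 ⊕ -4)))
(((2 ⊗ 4) ⊕ (-4 ⊗ -2)) ⊗ ((1 ⊕ -5) ⊗ (7 ⊕ -4))) = -15

Expand innermost to outermost. Recall ⊕ takes the minimum of its arguments and ⊗ takes their sum. Working out the expression (((2 ⊗ 4) ⊕ (-4 ⊗ -2)) ⊗ ((1 ⊕ -5) ⊗ (7 ⊕ -4))) gives -15.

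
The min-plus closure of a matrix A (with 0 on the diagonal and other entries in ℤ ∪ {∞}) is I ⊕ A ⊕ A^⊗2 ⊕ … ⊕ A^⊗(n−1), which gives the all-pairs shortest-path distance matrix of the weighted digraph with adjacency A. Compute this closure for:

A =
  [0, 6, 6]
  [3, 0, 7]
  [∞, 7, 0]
Closure =
  [0, 6, 6]
  [3, 0, 7]
  [10, 7, 0]

This is the Floyd-Warshall all-pairs shortest-path computation. For each intermediate vertex k = 0, 1, …, 2, update dist[i][j] ← min(dist[i][j], dist[i][k] + dist[k][j]). The final matrix gives, for each (i, j), the minimum total weight of any directed path from i to j (possibly empty when i = j).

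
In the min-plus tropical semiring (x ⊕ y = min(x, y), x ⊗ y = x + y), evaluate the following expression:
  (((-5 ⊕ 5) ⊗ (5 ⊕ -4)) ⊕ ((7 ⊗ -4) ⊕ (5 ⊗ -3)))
(((-5 ⊕ 5) ⊗ (5 ⊕ -4)) ⊕ ((7 ⊗ -4) ⊕ (5 ⊗ -3))) = -9

Expand innermost to outermost. Recall ⊕ takes the minimum of its arguments and ⊗ takes their sum. Working out the expression (((-5 ⊕ 5) ⊗ (5 ⊕ -4)) ⊕ ((7 ⊗ -4) ⊕ (5 ⊗ -3))) gives -9.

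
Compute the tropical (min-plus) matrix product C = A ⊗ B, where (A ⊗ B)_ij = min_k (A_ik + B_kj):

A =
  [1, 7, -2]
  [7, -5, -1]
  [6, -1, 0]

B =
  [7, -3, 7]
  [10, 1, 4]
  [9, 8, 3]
A ⊗ B =
  [7, -2, 1]
  [5, -4, -1]
  [9, 0, 3]

Apply the min-plus product entry-by-entry:
  C[0][0] = min over k of (A[0][0] + B[0][0] = 1 + 7 = 8, A[0][1] + B[1][0] = 7 + 10 = 17, A[0][2] + B[2][0] = -2 + 9 = 7) = 7 (attained at k = 2)
  C[0][1] = min over k of (A[0][0] + B[0][1] = 1 + -3 = -2, A[0][1] + B[1][1] = 7 + 1 = 8, A[0][2] + B[2][1] = -2 + 8 = 6) = -2 (attained at k = 0)
  C[0][2] = min over k of (A[0][0] + B[0][2] = 1 + 7 = 8, A[0][1] + B[1][2] = 7 + 4 = 11, A[0][2] + B[2][2] = -2 + 3 = 1) = 1 (attained at k = 2)
  C[1][0] = min over k of (A[1][0] + B[0][0] = 7 + 7 = 14, A[1][1] + B[1][0] = -5 + 10 = 5, A[1][2] + B[2][0] = -1 + 9 = 8) = 5 (attained at k = 1)
  C[1][1] = min over k of (A[1][0] + B[0][1] = 7 + -3 = 4, A[1][1] + B[1][1] = -5 + 1 = -4, A[1][2] + B[2][1] = -1 + 8 = 7) = -4 (attained at k = 1)
  C[1][2] = min over k of (A[1][0] + B[0][2] = 7 + 7 = 14, A[1][1] + B[1][2] = -5 + 4 = -1, A[1][2] + B[2][2] = -1 + 3 = 2) = -1 (attained at k = 1)
  C[2][0] = min over k of (A[2][0] + B[0][0] = 6 + 7 = 13, A[2][1] + B[1][0] = -1 + 10 = 9, A[2][2] + B[2][0] = 0 + 9 = 9) = 9 (attained at k = 1)
  C[2][1] = min over k of (A[2][0] + B[0][1] = 6 + -3 = 3, A[2][1] + B[1][1] = -1 + 1 = 0, A[2][2] + B[2][1] = 0 + 8 = 8) = 0 (attained at k = 1)
  C[2][2] = min over k of (A[2][0] + B[0][2] = 6 + 7 = 13, A[2][1] + B[1][2] = -1 + 4 = 3, A[2][2] + B[2][2] = 0 + 3 = 3) = 3 (attained at k = 1)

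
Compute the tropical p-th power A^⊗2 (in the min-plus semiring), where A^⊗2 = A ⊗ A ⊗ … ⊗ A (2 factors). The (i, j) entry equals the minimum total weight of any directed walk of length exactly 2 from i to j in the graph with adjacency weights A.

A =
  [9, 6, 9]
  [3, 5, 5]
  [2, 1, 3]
A^⊗2 =
  [9, 10, 11]
  [7, 6, 8]
  [4, 4, 6]

Each entry (A^⊗2)_ij equals the minimum over all length-2 walks i = v_0 → v_1 → … → v_2 = j of Σ_t A[v_t][v_{t+1}]. For example, for (i, j) = (0, 2) we minimise over 3 possible intermediate vertex sequences; the minimum is 11, attained along the walk 0 → 1 → 2.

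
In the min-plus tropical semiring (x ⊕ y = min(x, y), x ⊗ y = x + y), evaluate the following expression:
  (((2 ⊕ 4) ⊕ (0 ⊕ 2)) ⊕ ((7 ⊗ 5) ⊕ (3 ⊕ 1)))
(((2 ⊕ 4) ⊕ (0 ⊕ 2)) ⊕ ((7 ⊗ 5) ⊕ (3 ⊕ 1))) = 0

Expand innermost to outermost. Recall ⊕ takes the minimum of its arguments and ⊗ takes their sum. Working out the expression (((2 ⊕ 4) ⊕ (0 ⊕ 2)) ⊕ ((7 ⊗ 5) ⊕ (3 ⊕ 1))) gives 0.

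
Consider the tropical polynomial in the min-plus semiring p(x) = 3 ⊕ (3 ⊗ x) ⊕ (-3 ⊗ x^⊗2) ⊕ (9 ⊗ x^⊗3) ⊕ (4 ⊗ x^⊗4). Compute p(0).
p(0) = -3

A tropical monomial a ⊗ x^⊗i evaluates to a + i · x. Evaluating each term at x = 0:
  Term 0 contributes 3 + 0 · 0 = 3
  Term 1 contributes 3 + 1 · 0 = 3
  Term 2 contributes -3 + 2 · 0 = -3
  Term 3 contributes 9 + 3 · 0 = 9
  Term 4 contributes 4 + 4 · 0 = 4
p(0) = ⊕ of these = min[3, 3, -3, 9, 4] = -3.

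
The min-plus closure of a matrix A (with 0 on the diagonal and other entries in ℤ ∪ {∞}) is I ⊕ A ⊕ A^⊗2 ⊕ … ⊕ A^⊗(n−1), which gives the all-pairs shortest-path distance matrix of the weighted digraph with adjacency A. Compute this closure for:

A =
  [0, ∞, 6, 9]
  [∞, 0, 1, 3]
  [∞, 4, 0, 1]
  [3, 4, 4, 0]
Closure =
  [0, 10, 6, 7]
  [5, 0, 1, 2]
  [4, 4, 0, 1]
  [3, 4, 4, 0]

This is the Floyd-Warshall all-pairs shortest-path computation. For each intermediate vertex k = 0, 1, …, 3, update dist[i][j] ← min(dist[i][j], dist[i][k] + dist[k][j]). The final matrix gives, for each (i, j), the minimum total weight of any directed path from i to j (possibly empty when i = j).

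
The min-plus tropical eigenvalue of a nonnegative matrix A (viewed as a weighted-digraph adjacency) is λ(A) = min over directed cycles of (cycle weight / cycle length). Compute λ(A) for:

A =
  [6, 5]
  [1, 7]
λ(A) = 3

Enumerate directed cycles and compute their means (weight / length). Sample:
  cycle 0 → 0: weight = 6, length = 1, mean = 6/1 ≈ 6.000
  cycle 1 → 1: weight = 7, length = 1, mean = 7/1 ≈ 7.000
  cycle 0 → 1 → 0: weight = 6, length = 2, mean = 6/2 ≈ 3.000
  cycle 1 → 0 → 1: weight = 6, length = 2, mean = 6/2 ≈ 3.000
Minimum mean = 3.000, attained e.g. along the cycle 0 → 1 → 0 with weight 6 and length 2. So λ(A) = 6/2 = 3.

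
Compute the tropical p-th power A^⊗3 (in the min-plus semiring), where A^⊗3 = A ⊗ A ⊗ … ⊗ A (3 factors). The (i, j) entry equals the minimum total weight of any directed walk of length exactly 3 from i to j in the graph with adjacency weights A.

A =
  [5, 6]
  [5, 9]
A^⊗3 =
  [15, 16]
  [15, 16]

Each entry (A^⊗3)_ij equals the minimum over all length-3 walks i = v_0 → v_1 → … → v_3 = j of Σ_t A[v_t][v_{t+1}]. For example, for (i, j) = (0, 1) we minimise over 4 possible intermediate vertex sequences; the minimum is 16, attained along the walk 0 → 0 → 0 → 1.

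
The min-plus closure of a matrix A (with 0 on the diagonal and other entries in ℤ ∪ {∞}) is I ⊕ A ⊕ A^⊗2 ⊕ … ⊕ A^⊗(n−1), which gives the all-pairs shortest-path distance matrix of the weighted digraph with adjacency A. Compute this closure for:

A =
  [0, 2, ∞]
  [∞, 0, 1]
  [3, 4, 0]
Closure =
  [0, 2, 3]
  [4, 0, 1]
  [3, 4, 0]

This is the Floyd-Warshall all-pairs shortest-path computation. For each intermediate vertex k = 0, 1, …, 2, update dist[i][j] ← min(dist[i][j], dist[i][k] + dist[k][j]). The final matrix gives, for each (i, j), the minimum total weight of any directed path from i to j (possibly empty when i = j).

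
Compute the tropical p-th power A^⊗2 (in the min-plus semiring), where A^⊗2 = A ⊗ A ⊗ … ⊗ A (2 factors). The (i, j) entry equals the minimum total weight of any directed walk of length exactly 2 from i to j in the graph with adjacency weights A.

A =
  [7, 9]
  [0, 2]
A^⊗2 =
  [9, 11]
  [2, 4]

Each entry (A^⊗2)_ij equals the minimum over all length-2 walks i = v_0 → v_1 → … → v_2 = j of Σ_t A[v_t][v_{t+1}]. For example, for (i, j) = (0, 1) we minimise over 2 possible intermediate vertex sequences; the minimum is 11, attained along the walk 0 → 1 → 1.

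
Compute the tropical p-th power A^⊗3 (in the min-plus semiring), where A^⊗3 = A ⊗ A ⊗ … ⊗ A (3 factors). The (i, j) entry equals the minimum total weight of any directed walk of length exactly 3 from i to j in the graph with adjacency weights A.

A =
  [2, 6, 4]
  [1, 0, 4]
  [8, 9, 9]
A^⊗3 =
  [6, 6, 8]
  [1, 0, 4]
  [10, 9, 13]

Each entry (A^⊗3)_ij equals the minimum over all length-3 walks i = v_0 → v_1 → … → v_3 = j of Σ_t A[v_t][v_{t+1}]. For example, for (i, j) = (0, 2) we minimise over 9 possible intermediate vertex sequences; the minimum is 8, attained along the walk 0 → 0 → 0 → 2.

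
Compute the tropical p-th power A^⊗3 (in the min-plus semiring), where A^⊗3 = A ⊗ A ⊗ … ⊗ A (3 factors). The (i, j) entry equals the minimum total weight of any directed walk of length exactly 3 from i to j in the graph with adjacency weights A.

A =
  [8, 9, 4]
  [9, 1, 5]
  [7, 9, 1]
A^⊗3 =
  [12, 11, 6]
  [11, 3, 7]
  [9, 11, 3]

Each entry (A^⊗3)_ij equals the minimum over all length-3 walks i = v_0 → v_1 → … → v_3 = j of Σ_t A[v_t][v_{t+1}]. For example, for (i, j) = (0, 2) we minimise over 9 possible intermediate vertex sequences; the minimum is 6, attained along the walk 0 → 2 → 2 → 2.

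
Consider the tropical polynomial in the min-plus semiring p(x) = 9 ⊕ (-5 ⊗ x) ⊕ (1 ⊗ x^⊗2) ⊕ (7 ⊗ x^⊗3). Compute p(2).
p(2) = -3

A tropical monomial a ⊗ x^⊗i evaluates to a + i · x. Evaluating each term at x = 2:
  Term 0 contributes 9 + 0 · 2 = 9
  Term 1 contributes -5 + 1 · 2 = -3
  Term 2 contributes 1 + 2 · 2 = 5
  Term 3 contributes 7 + 3 · 2 = 13
p(2) = ⊕ of these = min[9, -3, 5, 13] = -3.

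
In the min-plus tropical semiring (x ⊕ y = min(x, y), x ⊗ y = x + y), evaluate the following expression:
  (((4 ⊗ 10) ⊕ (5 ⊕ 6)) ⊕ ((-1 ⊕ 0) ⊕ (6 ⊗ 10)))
(((4 ⊗ 10) ⊕ (5 ⊕ 6)) ⊕ ((-1 ⊕ 0) ⊕ (6 ⊗ 10))) = -1

Expand innermost to outermost. Recall ⊕ takes the minimum of its arguments and ⊗ takes their sum. Working out the expression (((4 ⊗ 10) ⊕ (5 ⊕ 6)) ⊕ ((-1 ⊕ 0) ⊕ (6 ⊗ 10))) gives -1.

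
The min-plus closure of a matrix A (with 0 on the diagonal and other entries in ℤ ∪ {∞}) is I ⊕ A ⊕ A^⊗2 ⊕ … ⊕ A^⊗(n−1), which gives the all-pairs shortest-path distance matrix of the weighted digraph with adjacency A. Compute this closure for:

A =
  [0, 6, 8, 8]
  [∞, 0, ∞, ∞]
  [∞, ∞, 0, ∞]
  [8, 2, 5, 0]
Closure =
  [0, 6, 8, 8]
  [∞, 0, ∞, ∞]
  [∞, ∞, 0, ∞]
  [8, 2, 5, 0]

This is the Floyd-Warshall all-pairs shortest-path computation. For each intermediate vertex k = 0, 1, …, 3, update dist[i][j] ← min(dist[i][j], dist[i][k] + dist[k][j]). The final matrix gives, for each (i, j), the minimum total weight of any directed path from i to j (possibly empty when i = j).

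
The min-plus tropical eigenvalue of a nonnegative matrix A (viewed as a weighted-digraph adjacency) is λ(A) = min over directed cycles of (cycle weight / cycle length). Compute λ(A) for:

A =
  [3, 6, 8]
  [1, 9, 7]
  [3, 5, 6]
λ(A) = 3

Enumerate directed cycles and compute their means (weight / length). Sample:
  cycle 0 → 0: weight = 3, length = 1, mean = 3/1 ≈ 3.000
  cycle 1 → 1: weight = 9, length = 1, mean = 9/1 ≈ 9.000
  cycle 2 → 2: weight = 6, length = 1, mean = 6/1 ≈ 6.000
  cycle 0 → 1 → 0: weight = 7, length = 2, mean = 7/2 ≈ 3.500
  cycle 0 → 2 → 0: weight = 11, length = 2, mean = 11/2 ≈ 5.500
  cycle 1 → 0 → 1: weight = 7, length = 2, mean = 7/2 ≈ 3.500
Minimum mean = 3.000, attained e.g. along the cycle 0 → 0 with weight 3 and length 1. So λ(A) = 3/1 = 3.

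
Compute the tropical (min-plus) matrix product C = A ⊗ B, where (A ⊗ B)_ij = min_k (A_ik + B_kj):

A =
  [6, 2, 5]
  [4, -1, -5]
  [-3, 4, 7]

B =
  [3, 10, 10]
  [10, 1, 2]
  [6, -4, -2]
A ⊗ B =
  [9, 1, 3]
  [1, -9, -7]
  [0, 3, 5]

Apply the min-plus product entry-by-entry:
  C[0][0] = min over k of (A[0][0] + B[0][0] = 6 + 3 = 9, A[0][1] + B[1][0] = 2 + 10 = 12, A[0][2] + B[2][0] = 5 + 6 = 11) = 9 (attained at k = 0)
  C[0][1] = min over k of (A[0][0] + B[0][1] = 6 + 10 = 16, A[0][1] + B[1][1] = 2 + 1 = 3, A[0][2] + B[2][1] = 5 + -4 = 1) = 1 (attained at k = 2)
  C[0][2] = min over k of (A[0][0] + B[0][2] = 6 + 10 = 16, A[0][1] + B[1][2] = 2 + 2 = 4, A[0][2] + B[2][2] = 5 + -2 = 3) = 3 (attained at k = 2)
  C[1][0] = min over k of (A[1][0] + B[0][0] = 4 + 3 = 7, A[1][1] + B[1][0] = -1 + 10 = 9, A[1][2] + B[2][0] = -5 + 6 = 1) = 1 (attained at k = 2)
  C[1][1] = min over k of (A[1][0] + B[0][1] = 4 + 10 = 14, A[1][1] + B[1][1] = -1 + 1 = 0, A[1][2] + B[2][1] = -5 + -4 = -9) = -9 (attained at k = 2)
  C[1][2] = min over k of (A[1][0] + B[0][2] = 4 + 10 = 14, A[1][1] + B[1][2] = -1 + 2 = 1, A[1][2] + B[2][2] = -5 + -2 = -7) = -7 (attained at k = 2)
  C[2][0] = min over k of (A[2][0] + B[0][0] = -3 + 3 = 0, A[2][1] + B[1][0] = 4 + 10 = 14, A[2][2] + B[2][0] = 7 + 6 = 13) = 0 (attained at k = 0)
  C[2][1] = min over k of (A[2][0] + B[0][1] = -3 + 10 = 7, A[2][1] + B[1][1] = 4 + 1 = 5, A[2][2] + B[2][1] = 7 + -4 = 3) = 3 (attained at k = 2)
  C[2][2] = min over k of (A[2][0] + B[0][2] = -3 + 10 = 7, A[2][1] + B[1][2] = 4 + 2 = 6, A[2][2] + B[2][2] = 7 + -2 = 5) = 5 (attained at k = 2)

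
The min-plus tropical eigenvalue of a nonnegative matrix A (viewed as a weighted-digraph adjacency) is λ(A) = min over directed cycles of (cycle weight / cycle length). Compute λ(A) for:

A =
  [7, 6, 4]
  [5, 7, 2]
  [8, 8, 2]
λ(A) = 2

Enumerate directed cycles and compute their means (weight / length). Sample:
  cycle 0 → 0: weight = 7, length = 1, mean = 7/1 ≈ 7.000
  cycle 1 → 1: weight = 7, length = 1, mean = 7/1 ≈ 7.000
  cycle 2 → 2: weight = 2, length = 1, mean = 2/1 ≈ 2.000
  cycle 0 → 1 → 0: weight = 11, length = 2, mean = 11/2 ≈ 5.500
  cycle 0 → 2 → 0: weight = 12, length = 2, mean = 12/2 ≈ 6.000
  cycle 1 → 0 → 1: weight = 11, length = 2, mean = 11/2 ≈ 5.500
Minimum mean = 2.000, attained e.g. along the cycle 2 → 2 with weight 2 and length 1. So λ(A) = 2/1 = 2.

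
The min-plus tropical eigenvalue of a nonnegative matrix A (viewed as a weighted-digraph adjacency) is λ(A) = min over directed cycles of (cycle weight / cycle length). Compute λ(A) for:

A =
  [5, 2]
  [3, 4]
λ(A) = 5/2

Enumerate directed cycles and compute their means (weight / length). Sample:
  cycle 0 → 0: weight = 5, length = 1, mean = 5/1 ≈ 5.000
  cycle 1 → 1: weight = 4, length = 1, mean = 4/1 ≈ 4.000
  cycle 0 → 1 → 0: weight = 5, length = 2, mean = 5/2 ≈ 2.500
  cycle 1 → 0 → 1: weight = 5, length = 2, mean = 5/2 ≈ 2.500
Minimum mean = 2.500, attained e.g. along the cycle 0 → 1 → 0 with weight 5 and length 2. So λ(A) = 5/2 = 5/2.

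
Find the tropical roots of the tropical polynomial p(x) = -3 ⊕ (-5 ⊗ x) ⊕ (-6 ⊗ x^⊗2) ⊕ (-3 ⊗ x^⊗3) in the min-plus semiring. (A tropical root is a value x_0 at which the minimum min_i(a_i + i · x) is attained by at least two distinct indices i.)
Roots: {-3, 1, 2}

Each tropical root is a break point of the lower envelope of the lines y = a_i + i · x (there are 4 lines, with slopes 0, 1, ..., 3). Only the lines that attain the minimum somewhere contribute to roots; other lines are dominated. Here the surviving (envelope) indices are i = 3, i = 2, i = 1, i = 0.
Intersections between consecutive envelope lines give the roots: for adjacent envelope indices i < j the intersection is x = (a_i − a_j) / (j − i). Reading off the sorted break points: {-3, 1, 2}.
Verification: at each break x_0, at least two indices attain the minimum of min_i(a_i + i · x_0).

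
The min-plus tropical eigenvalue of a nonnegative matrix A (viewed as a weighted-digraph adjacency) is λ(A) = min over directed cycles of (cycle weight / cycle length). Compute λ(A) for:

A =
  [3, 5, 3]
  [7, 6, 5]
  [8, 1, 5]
λ(A) = 3

Enumerate directed cycles and compute their means (weight / length). Sample:
  cycle 0 → 0: weight = 3, length = 1, mean = 3/1 ≈ 3.000
  cycle 1 → 1: weight = 6, length = 1, mean = 6/1 ≈ 6.000
  cycle 2 → 2: weight = 5, length = 1, mean = 5/1 ≈ 5.000
  cycle 0 → 1 → 0: weight = 12, length = 2, mean = 12/2 ≈ 6.000
  cycle 0 → 2 → 0: weight = 11, length = 2, mean = 11/2 ≈ 5.500
  cycle 1 → 0 → 1: weight = 12, length = 2, mean = 12/2 ≈ 6.000
Minimum mean = 3.000, attained e.g. along the cycle 0 → 0 with weight 3 and length 1. So λ(A) = 3/1 = 3.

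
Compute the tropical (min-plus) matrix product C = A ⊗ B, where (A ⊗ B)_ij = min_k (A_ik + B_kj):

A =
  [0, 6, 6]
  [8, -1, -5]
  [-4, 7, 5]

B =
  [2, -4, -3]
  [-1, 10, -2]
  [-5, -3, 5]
A ⊗ B =
  [1, -4, -3]
  [-10, -8, -3]
  [-2, -8, -7]

Apply the min-plus product entry-by-entry:
  C[0][0] = min over k of (A[0][0] + B[0][0] = 0 + 2 = 2, A[0][1] + B[1][0] = 6 + -1 = 5, A[0][2] + B[2][0] = 6 + -5 = 1) = 1 (attained at k = 2)
  C[0][1] = min over k of (A[0][0] + B[0][1] = 0 + -4 = -4, A[0][1] + B[1][1] = 6 + 10 = 16, A[0][2] + B[2][1] = 6 + -3 = 3) = -4 (attained at k = 0)
  C[0][2] = min over k of (A[0][0] + B[0][2] = 0 + -3 = -3, A[0][1] + B[1][2] = 6 + -2 = 4, A[0][2] + B[2][2] = 6 + 5 = 11) = -3 (attained at k = 0)
  C[1][0] = min over k of (A[1][0] + B[0][0] = 8 + 2 = 10, A[1][1] + B[1][0] = -1 + -1 = -2, A[1][2] + B[2][0] = -5 + -5 = -10) = -10 (attained at k = 2)
  C[1][1] = min over k of (A[1][0] + B[0][1] = 8 + -4 = 4, A[1][1] + B[1][1] = -1 + 10 = 9, A[1][2] + B[2][1] = -5 + -3 = -8) = -8 (attained at k = 2)
  C[1][2] = min over k of (A[1][0] + B[0][2] = 8 + -3 = 5, A[1][1] + B[1][2] = -1 + -2 = -3, A[1][2] + B[2][2] = -5 + 5 = 0) = -3 (attained at k = 1)
  C[2][0] = min over k of (A[2][0] + B[0][0] = -4 + 2 = -2, A[2][1] + B[1][0] = 7 + -1 = 6, A[2][2] + B[2][0] = 5 + -5 = 0) = -2 (attained at k = 0)
  C[2][1] = min over k of (A[2][0] + B[0][1] = -4 + -4 = -8, A[2][1] + B[1][1] = 7 + 10 = 17, A[2][2] + B[2][1] = 5 + -3 = 2) = -8 (attained at k = 0)
  C[2][2] = min over k of (A[2][0] + B[0][2] = -4 + -3 = -7, A[2][1] + B[1][2] = 7 + -2 = 5, A[2][2] + B[2][2] = 5 + 5 = 10) = -7 (attained at k = 0)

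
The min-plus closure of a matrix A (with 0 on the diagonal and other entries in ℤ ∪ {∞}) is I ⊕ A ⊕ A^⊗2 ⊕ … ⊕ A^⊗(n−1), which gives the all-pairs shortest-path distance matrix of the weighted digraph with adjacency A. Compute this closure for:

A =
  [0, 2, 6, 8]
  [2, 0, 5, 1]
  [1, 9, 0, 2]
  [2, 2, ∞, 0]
Closure =
  [0, 2, 6, 3]
  [2, 0, 5, 1]
  [1, 3, 0, 2]
  [2, 2, 7, 0]

This is the Floyd-Warshall all-pairs shortest-path computation. For each intermediate vertex k = 0, 1, …, 3, update dist[i][j] ← min(dist[i][j], dist[i][k] + dist[k][j]). The final matrix gives, for each (i, j), the minimum total weight of any directed path from i to j (possibly empty when i = j).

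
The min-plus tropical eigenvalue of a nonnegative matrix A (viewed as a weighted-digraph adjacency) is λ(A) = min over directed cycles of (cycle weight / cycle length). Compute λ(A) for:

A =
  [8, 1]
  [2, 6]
λ(A) = 3/2

Enumerate directed cycles and compute their means (weight / length). Sample:
  cycle 0 → 0: weight = 8, length = 1, mean = 8/1 ≈ 8.000
  cycle 1 → 1: weight = 6, length = 1, mean = 6/1 ≈ 6.000
  cycle 0 → 1 → 0: weight = 3, length = 2, mean = 3/2 ≈ 1.500
  cycle 1 → 0 → 1: weight = 3, length = 2, mean = 3/2 ≈ 1.500
Minimum mean = 1.500, attained e.g. along the cycle 0 → 1 → 0 with weight 3 and length 2. So λ(A) = 3/2 = 3/2.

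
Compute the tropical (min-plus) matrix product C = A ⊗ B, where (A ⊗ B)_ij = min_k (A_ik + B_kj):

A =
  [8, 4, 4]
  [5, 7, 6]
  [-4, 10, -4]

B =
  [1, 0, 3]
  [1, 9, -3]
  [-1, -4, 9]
A ⊗ B =
  [3, 0, 1]
  [5, 2, 4]
  [-5, -8, -1]

Apply the min-plus product entry-by-entry:
  C[0][0] = min over k of (A[0][0] + B[0][0] = 8 + 1 = 9, A[0][1] + B[1][0] = 4 + 1 = 5, A[0][2] + B[2][0] = 4 + -1 = 3) = 3 (attained at k = 2)
  C[0][1] = min over k of (A[0][0] + B[0][1] = 8 + 0 = 8, A[0][1] + B[1][1] = 4 + 9 = 13, A[0][2] + B[2][1] = 4 + -4 = 0) = 0 (attained at k = 2)
  C[0][2] = min over k of (A[0][0] + B[0][2] = 8 + 3 = 11, A[0][1] + B[1][2] = 4 + -3 = 1, A[0][2] + B[2][2] = 4 + 9 = 13) = 1 (attained at k = 1)
  C[1][0] = min over k of (A[1][0] + B[0][0] = 5 + 1 = 6, A[1][1] + B[1][0] = 7 + 1 = 8, A[1][2] + B[2][0] = 6 + -1 = 5) = 5 (attained at k = 2)
  C[1][1] = min over k of (A[1][0] + B[0][1] = 5 + 0 = 5, A[1][1] + B[1][1] = 7 + 9 = 16, A[1][2] + B[2][1] = 6 + -4 = 2) = 2 (attained at k = 2)
  C[1][2] = min over k of (A[1][0] + B[0][2] = 5 + 3 = 8, A[1][1] + B[1][2] = 7 + -3 = 4, A[1][2] + B[2][2] = 6 + 9 = 15) = 4 (attained at k = 1)
  C[2][0] = min over k of (A[2][0] + B[0][0] = -4 + 1 = -3, A[2][1] + B[1][0] = 10 + 1 = 11, A[2][2] + B[2][0] = -4 + -1 = -5) = -5 (attained at k = 2)
  C[2][1] = min over k of (A[2][0] + B[0][1] = -4 + 0 = -4, A[2][1] + B[1][1] = 10 + 9 = 19, A[2][2] + B[2][1] = -4 + -4 = -8) = -8 (attained at k = 2)
  C[2][2] = min over k of (A[2][0] + B[0][2] = -4 + 3 = -1, A[2][1] + B[1][2] = 10 + -3 = 7, A[2][2] + B[2][2] = -4 + 9 = 5) = -1 (attained at k = 0)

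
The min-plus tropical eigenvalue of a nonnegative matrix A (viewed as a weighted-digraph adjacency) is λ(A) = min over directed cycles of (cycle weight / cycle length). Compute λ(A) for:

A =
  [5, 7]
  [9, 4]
λ(A) = 4

Enumerate directed cycles and compute their means (weight / length). Sample:
  cycle 0 → 0: weight = 5, length = 1, mean = 5/1 ≈ 5.000
  cycle 1 → 1: weight = 4, length = 1, mean = 4/1 ≈ 4.000
  cycle 0 → 1 → 0: weight = 16, length = 2, mean = 16/2 ≈ 8.000
  cycle 1 → 0 → 1: weight = 16, length = 2, mean = 16/2 ≈ 8.000
Minimum mean = 4.000, attained e.g. along the cycle 1 → 1 with weight 4 and length 1. So λ(A) = 4/1 = 4.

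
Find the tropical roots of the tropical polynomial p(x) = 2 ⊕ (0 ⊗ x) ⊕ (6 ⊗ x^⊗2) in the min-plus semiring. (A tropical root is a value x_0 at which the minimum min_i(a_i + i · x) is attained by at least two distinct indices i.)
Roots: {-6, 2}

Each tropical root is a break point of the lower envelope of the lines y = a_i + i · x (there are 3 lines, with slopes 0, 1, ..., 2). Only the lines that attain the minimum somewhere contribute to roots; other lines are dominated. Here the surviving (envelope) indices are i = 2, i = 1, i = 0.
Intersections between consecutive envelope lines give the roots: for adjacent envelope indices i < j the intersection is x = (a_i − a_j) / (j − i). Reading off the sorted break points: {-6, 2}.
Verification: at each break x_0, at least two indices attain the minimum of min_i(a_i + i · x_0).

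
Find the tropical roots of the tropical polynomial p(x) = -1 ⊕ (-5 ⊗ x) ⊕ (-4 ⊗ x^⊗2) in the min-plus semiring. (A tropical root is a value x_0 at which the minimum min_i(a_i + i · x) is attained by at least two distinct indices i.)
Roots: {-1, 4}

Each tropical root is a break point of the lower envelope of the lines y = a_i + i · x (there are 3 lines, with slopes 0, 1, ..., 2). Only the lines that attain the minimum somewhere contribute to roots; other lines are dominated. Here the surviving (envelope) indices are i = 2, i = 1, i = 0.
Intersections between consecutive envelope lines give the roots: for adjacent envelope indices i < j the intersection is x = (a_i − a_j) / (j − i). Reading off the sorted break points: {-1, 4}.
Verification: at each break x_0, at least two indices attain the minimum of min_i(a_i + i · x_0).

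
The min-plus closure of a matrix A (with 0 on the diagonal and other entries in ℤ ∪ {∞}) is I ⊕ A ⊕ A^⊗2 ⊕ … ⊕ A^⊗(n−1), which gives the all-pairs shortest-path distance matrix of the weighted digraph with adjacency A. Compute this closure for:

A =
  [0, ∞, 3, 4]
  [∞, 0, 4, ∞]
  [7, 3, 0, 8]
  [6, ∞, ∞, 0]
Closure =
  [0, 6, 3, 4]
  [11, 0, 4, 12]
  [7, 3, 0, 8]
  [6, 12, 9, 0]

This is the Floyd-Warshall all-pairs shortest-path computation. For each intermediate vertex k = 0, 1, …, 3, update dist[i][j] ← min(dist[i][j], dist[i][k] + dist[k][j]). The final matrix gives, for each (i, j), the minimum total weight of any directed path from i to j (possibly empty when i = j).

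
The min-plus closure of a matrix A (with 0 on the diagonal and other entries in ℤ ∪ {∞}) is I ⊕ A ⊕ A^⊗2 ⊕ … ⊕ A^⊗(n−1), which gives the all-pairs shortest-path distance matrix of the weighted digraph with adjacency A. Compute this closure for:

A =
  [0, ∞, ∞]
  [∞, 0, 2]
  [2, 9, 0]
Closure =
  [0, ∞, ∞]
  [4, 0, 2]
  [2, 9, 0]

This is the Floyd-Warshall all-pairs shortest-path computation. For each intermediate vertex k = 0, 1, …, 2, update dist[i][j] ← min(dist[i][j], dist[i][k] + dist[k][j]). The final matrix gives, for each (i, j), the minimum total weight of any directed path from i to j (possibly empty when i = j).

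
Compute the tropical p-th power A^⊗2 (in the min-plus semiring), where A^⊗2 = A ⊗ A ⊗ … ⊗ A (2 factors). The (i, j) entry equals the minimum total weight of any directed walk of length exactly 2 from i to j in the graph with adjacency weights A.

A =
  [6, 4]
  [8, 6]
A^⊗2 =
  [12, 10]
  [14, 12]

Each entry (A^⊗2)_ij equals the minimum over all length-2 walks i = v_0 → v_1 → … → v_2 = j of Σ_t A[v_t][v_{t+1}]. For example, for (i, j) = (0, 1) we minimise over 2 possible intermediate vertex sequences; the minimum is 10, attained along the walk 0 → 0 → 1.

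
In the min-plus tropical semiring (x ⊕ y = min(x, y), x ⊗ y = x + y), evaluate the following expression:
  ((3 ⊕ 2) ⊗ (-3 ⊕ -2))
((3 ⊕ 2) ⊗ (-3 ⊕ -2)) = -1

Expand innermost to outermost. Recall ⊕ takes the minimum of its arguments and ⊗ takes their sum. Working out the expression ((3 ⊕ 2) ⊗ (-3 ⊕ -2)) gives -1.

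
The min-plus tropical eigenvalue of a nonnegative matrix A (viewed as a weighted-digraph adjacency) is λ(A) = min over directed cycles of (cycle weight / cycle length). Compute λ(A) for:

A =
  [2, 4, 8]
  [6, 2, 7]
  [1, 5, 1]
λ(A) = 1

Enumerate directed cycles and compute their means (weight / length). Sample:
  cycle 0 → 0: weight = 2, length = 1, mean = 2/1 ≈ 2.000
  cycle 1 → 1: weight = 2, length = 1, mean = 2/1 ≈ 2.000
  cycle 2 → 2: weight = 1, length = 1, mean = 1/1 ≈ 1.000
  cycle 0 → 1 → 0: weight = 10, length = 2, mean = 10/2 ≈ 5.000
  cycle 0 → 2 → 0: weight = 9, length = 2, mean = 9/2 ≈ 4.500
  cycle 1 → 0 → 1: weight = 10, length = 2, mean = 10/2 ≈ 5.000
Minimum mean = 1.000, attained e.g. along the cycle 2 → 2 with weight 1 and length 1. So λ(A) = 1/1 = 1.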